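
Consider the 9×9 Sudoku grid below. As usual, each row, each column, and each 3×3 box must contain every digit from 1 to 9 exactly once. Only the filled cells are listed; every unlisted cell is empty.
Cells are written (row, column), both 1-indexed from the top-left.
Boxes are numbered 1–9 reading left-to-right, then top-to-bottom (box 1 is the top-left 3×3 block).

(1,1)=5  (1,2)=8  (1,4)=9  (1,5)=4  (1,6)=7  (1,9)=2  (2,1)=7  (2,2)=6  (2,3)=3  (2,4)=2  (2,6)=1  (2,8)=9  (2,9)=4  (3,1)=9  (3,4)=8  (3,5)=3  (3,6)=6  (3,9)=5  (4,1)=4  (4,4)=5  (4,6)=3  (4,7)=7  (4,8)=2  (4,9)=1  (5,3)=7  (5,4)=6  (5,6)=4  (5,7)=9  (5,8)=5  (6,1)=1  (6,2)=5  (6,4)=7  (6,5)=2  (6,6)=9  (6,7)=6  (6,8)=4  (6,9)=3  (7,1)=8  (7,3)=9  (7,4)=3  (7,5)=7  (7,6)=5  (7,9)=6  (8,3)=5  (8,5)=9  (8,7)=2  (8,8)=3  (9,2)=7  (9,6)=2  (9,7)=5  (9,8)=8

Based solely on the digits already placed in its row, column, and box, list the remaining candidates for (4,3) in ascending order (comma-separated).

Row 4 already contains {1, 2, 3, 4, 5, 7}.
Column 3 already contains {3, 5, 7, 9}.
Its 3×3 block (box 4) already contains {1, 4, 5, 7}.
Removing those from 1–9 leaves {6, 8} as the candidates for (4,3).

6,8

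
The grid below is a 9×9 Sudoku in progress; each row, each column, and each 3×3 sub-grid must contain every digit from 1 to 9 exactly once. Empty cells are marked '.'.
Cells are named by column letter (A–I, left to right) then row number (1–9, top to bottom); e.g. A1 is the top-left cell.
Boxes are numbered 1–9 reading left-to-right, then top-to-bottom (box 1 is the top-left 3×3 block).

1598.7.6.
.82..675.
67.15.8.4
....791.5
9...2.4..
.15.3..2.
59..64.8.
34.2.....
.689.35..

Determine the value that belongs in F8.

Cell F8 itself could take any of {1, 5, 8} by direct elimination.
Consider where 5 can go in row 8.
C8 is out (column C already has a 5).
E8 is out (column E already has a 5).
G8 is out (column G already has a 5).
H8 is out (column H already has a 5).
I8 is out (column I already has a 5).
So the only cell in row 8 that can hold 5 is F8.
Therefore F8 = 5.

5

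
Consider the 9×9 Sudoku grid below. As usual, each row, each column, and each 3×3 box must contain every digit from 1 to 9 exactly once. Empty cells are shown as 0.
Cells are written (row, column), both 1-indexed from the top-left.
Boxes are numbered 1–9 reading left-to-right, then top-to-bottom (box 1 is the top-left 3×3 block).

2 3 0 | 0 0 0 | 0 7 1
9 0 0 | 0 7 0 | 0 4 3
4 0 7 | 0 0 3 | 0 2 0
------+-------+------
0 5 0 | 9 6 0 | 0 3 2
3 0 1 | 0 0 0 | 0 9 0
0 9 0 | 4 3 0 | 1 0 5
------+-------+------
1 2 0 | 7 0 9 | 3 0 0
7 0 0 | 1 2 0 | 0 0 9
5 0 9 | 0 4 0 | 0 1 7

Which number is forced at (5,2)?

Cell (5,2) itself could take any of {4, 6, 7, 8} by direct elimination.
Consider where 7 can go in column 2.
(2,2) is out (row 2 already has a 7).
(3,2) is out (row 3 already has a 7).
(8,2) is out (row 8 already has a 7).
(9,2) is out (row 9 already has a 7).
So the only cell in column 2 that can hold 7 is (5,2).
Therefore (5,2) = 7.

7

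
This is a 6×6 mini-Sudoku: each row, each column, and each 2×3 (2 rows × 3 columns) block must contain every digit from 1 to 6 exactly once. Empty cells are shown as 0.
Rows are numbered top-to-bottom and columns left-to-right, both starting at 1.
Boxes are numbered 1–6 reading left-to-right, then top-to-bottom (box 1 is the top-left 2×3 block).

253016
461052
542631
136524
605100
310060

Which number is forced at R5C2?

2

Row 5 already contains {1, 5, 6}.
Column 2 already contains {1, 3, 4, 5, 6}.
Its 2×3 block (box 5) already contains {1, 3, 5, 6}.
The only value from 1–6 not eliminated is 2, so R5C2 = 2.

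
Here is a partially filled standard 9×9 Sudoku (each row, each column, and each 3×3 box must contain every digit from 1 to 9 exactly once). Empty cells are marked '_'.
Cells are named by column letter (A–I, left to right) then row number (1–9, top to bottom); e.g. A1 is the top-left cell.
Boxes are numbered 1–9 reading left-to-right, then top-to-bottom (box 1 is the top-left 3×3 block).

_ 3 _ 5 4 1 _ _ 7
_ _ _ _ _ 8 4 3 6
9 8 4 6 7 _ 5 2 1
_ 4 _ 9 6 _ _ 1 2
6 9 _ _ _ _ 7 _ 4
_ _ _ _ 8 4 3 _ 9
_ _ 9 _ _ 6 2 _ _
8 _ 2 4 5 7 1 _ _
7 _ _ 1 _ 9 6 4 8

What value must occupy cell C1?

Row 1 already contains {1, 3, 4, 5, 7}.
Column C already contains {2, 4, 9}.
Its 3×3 block (box 1) already contains {3, 4, 8, 9}.
The only value from 1–9 not eliminated is 6, so C1 = 6.

6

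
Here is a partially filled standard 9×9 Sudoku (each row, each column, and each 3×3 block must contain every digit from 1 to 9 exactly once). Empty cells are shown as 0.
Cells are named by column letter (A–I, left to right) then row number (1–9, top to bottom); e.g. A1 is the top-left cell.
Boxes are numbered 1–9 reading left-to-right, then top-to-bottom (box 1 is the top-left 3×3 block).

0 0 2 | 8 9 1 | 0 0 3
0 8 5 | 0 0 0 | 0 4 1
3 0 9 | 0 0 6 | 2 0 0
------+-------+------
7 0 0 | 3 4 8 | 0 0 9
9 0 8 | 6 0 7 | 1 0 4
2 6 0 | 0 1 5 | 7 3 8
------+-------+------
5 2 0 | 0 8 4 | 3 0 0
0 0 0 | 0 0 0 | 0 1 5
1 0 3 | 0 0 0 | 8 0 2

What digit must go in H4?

2

Cell H4 itself could take any of {2, 5, 6} by direct elimination.
Consider where 2 can go in row 4.
B4 is out (column B already has a 2).
C4 is out (column C already has a 2).
G4 is out (column G already has a 2).
So the only cell in row 4 that can hold 2 is H4.
Therefore H4 = 2.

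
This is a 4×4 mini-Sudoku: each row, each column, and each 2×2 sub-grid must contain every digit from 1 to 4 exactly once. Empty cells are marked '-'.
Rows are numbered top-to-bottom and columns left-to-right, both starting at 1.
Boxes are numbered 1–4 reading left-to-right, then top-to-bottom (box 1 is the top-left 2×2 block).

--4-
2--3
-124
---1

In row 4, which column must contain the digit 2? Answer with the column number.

Consider where 2 can go in row 4.
r4c1 is out (column 1 already has a 2).
r4c3 is out (column 3 already has a 2).
So the only cell in row 4 that can hold 2 is r4c2.
That is column 2.

2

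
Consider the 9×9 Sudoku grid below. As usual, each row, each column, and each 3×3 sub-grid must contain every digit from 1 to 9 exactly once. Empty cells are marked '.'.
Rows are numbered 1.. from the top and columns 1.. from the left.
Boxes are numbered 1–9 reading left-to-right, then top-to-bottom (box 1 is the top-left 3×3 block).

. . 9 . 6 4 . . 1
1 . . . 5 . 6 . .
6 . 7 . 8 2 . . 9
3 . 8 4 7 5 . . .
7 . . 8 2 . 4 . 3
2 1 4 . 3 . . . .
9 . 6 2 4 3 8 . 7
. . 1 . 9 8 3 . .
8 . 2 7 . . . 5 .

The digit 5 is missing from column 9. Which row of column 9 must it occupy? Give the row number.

6

Consider where 5 can go in column 9.
row 2, column 9 is out (row 2 already has a 5).
row 4, column 9 is out (row 4 already has a 5).
row 8, column 9 is out (box 9 already has a 5).
row 9, column 9 is out (row 9 already has a 5).
So the only cell in column 9 that can hold 5 is row 6, column 9.
That is row 6.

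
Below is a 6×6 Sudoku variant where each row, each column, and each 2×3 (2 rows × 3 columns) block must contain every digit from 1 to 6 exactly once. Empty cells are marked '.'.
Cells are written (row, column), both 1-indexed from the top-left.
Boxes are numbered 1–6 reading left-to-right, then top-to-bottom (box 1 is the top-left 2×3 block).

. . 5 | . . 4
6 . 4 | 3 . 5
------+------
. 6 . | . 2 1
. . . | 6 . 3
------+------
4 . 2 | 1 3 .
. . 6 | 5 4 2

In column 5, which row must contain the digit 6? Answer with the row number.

Consider where 6 can go in column 5.
(2,5) is out (row 2 already has a 6).
(4,5) is out (row 4 already has a 6).
So the only cell in column 5 that can hold 6 is (1,5).
That is row 1.

1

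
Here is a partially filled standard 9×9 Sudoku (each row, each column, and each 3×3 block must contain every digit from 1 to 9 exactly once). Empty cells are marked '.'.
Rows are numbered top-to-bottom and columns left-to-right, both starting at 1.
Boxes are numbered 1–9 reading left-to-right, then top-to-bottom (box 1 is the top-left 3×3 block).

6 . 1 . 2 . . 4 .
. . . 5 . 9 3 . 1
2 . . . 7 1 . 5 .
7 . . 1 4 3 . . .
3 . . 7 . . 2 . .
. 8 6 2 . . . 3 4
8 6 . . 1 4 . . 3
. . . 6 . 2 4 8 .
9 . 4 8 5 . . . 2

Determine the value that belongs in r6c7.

7

Cell r6c7 itself could take any of {1, 5, 7, 9} by direct elimination.
Consider where 7 can go in box 6.
r4c7 is out (row 4 already has a 7).
r4c8 is out (row 4 already has a 7).
r4c9 is out (row 4 already has a 7).
r5c8 is out (row 5 already has a 7).
r5c9 is out (row 5 already has a 7).
So the only cell in box 6 that can hold 7 is r6c7.
Therefore r6c7 = 7.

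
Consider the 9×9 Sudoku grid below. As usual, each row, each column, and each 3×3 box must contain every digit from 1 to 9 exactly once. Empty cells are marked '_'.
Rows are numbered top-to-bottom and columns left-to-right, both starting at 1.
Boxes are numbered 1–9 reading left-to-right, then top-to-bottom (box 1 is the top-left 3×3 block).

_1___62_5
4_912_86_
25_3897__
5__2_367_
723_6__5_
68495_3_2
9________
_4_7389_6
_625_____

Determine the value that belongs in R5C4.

8

Cell R5C4 itself could take any of {4, 8} by direct elimination.
Consider where 8 can go in box 5.
R4C5 is out (column 5 already has a 8).
R5C6 is out (column 6 already has a 8).
R6C6 is out (row 6 already has a 8).
So the only cell in box 5 that can hold 8 is R5C4.
Therefore R5C4 = 8.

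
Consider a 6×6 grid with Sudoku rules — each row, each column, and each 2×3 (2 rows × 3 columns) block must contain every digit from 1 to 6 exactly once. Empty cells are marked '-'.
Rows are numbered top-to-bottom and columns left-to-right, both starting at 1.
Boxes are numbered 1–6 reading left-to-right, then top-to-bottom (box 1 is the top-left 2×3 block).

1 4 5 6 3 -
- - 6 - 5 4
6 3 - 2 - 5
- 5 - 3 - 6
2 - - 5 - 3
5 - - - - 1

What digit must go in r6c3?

Cell r6c3 itself could take any of {3, 4} by direct elimination.
Consider where 3 can go in column 3.
r3c3 is out (row 3 already has a 3).
r4c3 is out (row 4 already has a 3).
r5c3 is out (row 5 already has a 3).
So the only cell in column 3 that can hold 3 is r6c3.
Therefore r6c3 = 3.

3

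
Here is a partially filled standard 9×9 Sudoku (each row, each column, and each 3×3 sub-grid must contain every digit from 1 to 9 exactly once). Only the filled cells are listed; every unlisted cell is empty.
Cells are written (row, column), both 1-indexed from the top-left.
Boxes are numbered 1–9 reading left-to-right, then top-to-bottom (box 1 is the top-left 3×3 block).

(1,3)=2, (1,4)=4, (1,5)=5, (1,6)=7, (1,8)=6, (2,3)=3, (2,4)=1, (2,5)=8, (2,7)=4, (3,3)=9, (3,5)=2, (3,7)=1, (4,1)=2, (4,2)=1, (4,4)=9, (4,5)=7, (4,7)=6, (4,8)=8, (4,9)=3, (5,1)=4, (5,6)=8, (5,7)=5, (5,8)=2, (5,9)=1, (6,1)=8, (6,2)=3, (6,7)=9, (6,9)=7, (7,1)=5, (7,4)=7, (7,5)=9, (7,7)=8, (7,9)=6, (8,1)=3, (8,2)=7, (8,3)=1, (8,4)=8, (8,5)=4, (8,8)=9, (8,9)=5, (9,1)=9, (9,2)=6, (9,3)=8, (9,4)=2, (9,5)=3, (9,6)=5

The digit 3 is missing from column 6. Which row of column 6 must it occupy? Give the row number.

Consider where 3 can go in column 6.
(2,6) is out (row 2 already has a 3).
(4,6) is out (row 4 already has a 3).
(6,6) is out (row 6 already has a 3).
(7,6) is out (box 8 already has a 3).
(8,6) is out (row 8 already has a 3).
So the only cell in column 6 that can hold 3 is (3,6).
That is row 3.

3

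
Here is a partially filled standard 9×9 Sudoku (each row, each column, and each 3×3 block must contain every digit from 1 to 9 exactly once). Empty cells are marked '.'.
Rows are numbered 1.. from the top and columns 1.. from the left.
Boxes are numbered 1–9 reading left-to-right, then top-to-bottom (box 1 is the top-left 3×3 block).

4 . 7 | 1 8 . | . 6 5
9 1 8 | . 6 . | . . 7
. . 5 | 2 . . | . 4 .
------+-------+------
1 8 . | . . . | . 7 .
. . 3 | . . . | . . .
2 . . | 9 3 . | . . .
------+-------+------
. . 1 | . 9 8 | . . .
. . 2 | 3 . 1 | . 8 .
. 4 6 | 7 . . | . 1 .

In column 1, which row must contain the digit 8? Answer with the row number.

9

Consider where 8 can go in column 1.
row 3, column 1 is out (box 1 already has a 8).
row 5, column 1 is out (box 4 already has a 8).
row 7, column 1 is out (row 7 already has a 8).
row 8, column 1 is out (row 8 already has a 8).
So the only cell in column 1 that can hold 8 is row 9, column 1.
That is row 9.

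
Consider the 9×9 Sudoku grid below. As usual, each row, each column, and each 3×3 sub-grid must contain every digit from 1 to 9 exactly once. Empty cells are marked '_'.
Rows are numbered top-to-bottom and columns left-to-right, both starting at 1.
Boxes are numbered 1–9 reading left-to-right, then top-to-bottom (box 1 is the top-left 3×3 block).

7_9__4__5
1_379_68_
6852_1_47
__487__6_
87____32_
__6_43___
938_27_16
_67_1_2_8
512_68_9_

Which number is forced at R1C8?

3

Row 1 already contains {4, 5, 7, 9}.
Column 8 already contains {1, 2, 4, 6, 8, 9}.
Its 3×3 block (box 3) already contains {4, 5, 6, 7, 8}.
The only value from 1–9 not eliminated is 3, so R1C8 = 3.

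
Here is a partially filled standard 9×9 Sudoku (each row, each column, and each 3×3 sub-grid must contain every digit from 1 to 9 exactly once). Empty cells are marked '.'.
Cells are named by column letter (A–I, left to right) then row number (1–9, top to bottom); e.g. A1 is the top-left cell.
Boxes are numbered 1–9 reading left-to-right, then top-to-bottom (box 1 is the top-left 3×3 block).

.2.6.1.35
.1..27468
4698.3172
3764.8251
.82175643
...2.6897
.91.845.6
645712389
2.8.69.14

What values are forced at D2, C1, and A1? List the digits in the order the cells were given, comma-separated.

9,7,8

For D2:
  Consider where 9 can go in column D.
  D7 is out (row 7 already has a 9).
  D9 is out (row 9 already has a 9).
  So the only cell in column D that can hold 9 is D2.
  So D2 = 9.
For C1:
  Row 1 already contains {1, 2, 3, 5, 6}.
  Column C already contains {1, 2, 5, 6, 8, 9}.
  Its 3×3 block (box 1) already contains {1, 2, 4, 6, 9}.
  The only value from 1–9 not eliminated is 7, so C1 = 7.
For A1:
  Consider where 8 can go in row 1.
  C1 is out (column C already has a 8).
  E1 is out (column E already has a 8).
  G1 is out (column G already has a 8).
  So the only cell in row 1 that can hold 8 is A1.
  So A1 = 8.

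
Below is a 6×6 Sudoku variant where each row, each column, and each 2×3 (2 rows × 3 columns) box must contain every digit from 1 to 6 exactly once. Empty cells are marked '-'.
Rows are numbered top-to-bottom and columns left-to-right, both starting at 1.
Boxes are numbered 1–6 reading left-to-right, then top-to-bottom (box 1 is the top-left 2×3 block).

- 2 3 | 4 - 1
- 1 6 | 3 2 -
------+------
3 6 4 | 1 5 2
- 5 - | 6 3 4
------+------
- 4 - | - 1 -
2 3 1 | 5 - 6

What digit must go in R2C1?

Cell R2C1 itself could take any of {4, 5} by direct elimination.
Consider where 4 can go in column 1.
R1C1 is out (row 1 already has a 4).
R4C1 is out (row 4 already has a 4).
R5C1 is out (row 5 already has a 4).
So the only cell in column 1 that can hold 4 is R2C1.
Therefore R2C1 = 4.

4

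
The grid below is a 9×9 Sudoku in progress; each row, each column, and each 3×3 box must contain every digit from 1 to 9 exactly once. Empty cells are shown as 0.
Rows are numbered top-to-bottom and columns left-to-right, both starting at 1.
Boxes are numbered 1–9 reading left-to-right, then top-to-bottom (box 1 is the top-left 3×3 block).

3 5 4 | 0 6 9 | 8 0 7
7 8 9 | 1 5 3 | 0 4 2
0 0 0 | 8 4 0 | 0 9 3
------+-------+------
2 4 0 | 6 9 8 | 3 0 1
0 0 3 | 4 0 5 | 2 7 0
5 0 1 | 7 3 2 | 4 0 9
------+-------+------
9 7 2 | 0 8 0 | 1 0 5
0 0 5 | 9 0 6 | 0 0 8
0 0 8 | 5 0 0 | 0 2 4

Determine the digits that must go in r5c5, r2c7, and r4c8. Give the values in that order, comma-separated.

For r5c5:
  Row 5 already contains {2, 3, 4, 5, 7}.
  Column 5 already contains {3, 4, 5, 6, 8, 9}.
  Its 3×3 block (box 5) already contains {2, 3, 4, 5, 6, 7, 8, 9}.
  The only value from 1–9 not eliminated is 1, so r5c5 = 1.
For r2c7:
  Row 2 already contains {1, 2, 3, 4, 5, 7, 8, 9}.
  Column 7 already contains {1, 2, 3, 4, 8}.
  Its 3×3 block (box 3) already contains {2, 3, 4, 7, 8, 9}.
  The only value from 1–9 not eliminated is 6, so r2c7 = 6.
For r4c8:
  Row 4 already contains {1, 2, 3, 4, 6, 8, 9}.
  Column 8 already contains {2, 4, 7, 9}.
  Its 3×3 block (box 6) already contains {1, 2, 3, 4, 7, 9}.
  The only value from 1–9 not eliminated is 5, so r4c8 = 5.

1,6,5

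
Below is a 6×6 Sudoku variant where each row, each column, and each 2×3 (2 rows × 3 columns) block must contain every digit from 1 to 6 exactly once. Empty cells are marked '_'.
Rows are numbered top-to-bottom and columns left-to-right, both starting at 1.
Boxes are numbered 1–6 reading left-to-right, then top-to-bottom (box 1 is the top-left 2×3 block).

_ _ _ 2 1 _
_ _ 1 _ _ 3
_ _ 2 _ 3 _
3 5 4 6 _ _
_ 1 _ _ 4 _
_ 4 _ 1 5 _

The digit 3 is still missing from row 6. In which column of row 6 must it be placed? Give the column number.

Consider where 3 can go in row 6.
r6c1 is out (column 1 already has a 3).
r6c6 is out (column 6 already has a 3).
So the only cell in row 6 that can hold 3 is r6c3.
That is column 3.

3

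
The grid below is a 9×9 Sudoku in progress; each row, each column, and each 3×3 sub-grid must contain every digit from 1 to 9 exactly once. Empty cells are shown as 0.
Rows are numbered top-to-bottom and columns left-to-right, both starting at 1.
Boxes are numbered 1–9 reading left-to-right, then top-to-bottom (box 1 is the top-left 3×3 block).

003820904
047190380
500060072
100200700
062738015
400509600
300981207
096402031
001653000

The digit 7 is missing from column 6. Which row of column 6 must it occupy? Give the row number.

Consider where 7 can go in column 6.
R2C6 is out (row 2 already has a 7).
R3C6 is out (row 3 already has a 7).
R4C6 is out (row 4 already has a 7).
So the only cell in column 6 that can hold 7 is R1C6.
That is row 1.

1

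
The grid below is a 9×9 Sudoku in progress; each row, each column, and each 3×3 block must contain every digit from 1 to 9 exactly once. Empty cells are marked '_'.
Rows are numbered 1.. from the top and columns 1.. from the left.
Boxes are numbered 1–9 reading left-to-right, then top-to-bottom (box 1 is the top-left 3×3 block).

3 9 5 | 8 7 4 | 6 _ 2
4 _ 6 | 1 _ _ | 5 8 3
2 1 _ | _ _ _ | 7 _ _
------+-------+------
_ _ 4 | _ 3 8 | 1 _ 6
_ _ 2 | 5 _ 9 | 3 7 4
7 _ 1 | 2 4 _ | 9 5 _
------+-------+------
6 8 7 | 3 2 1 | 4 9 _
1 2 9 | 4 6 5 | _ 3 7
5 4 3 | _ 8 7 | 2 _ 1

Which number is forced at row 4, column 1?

Row 4 already contains {1, 3, 4, 6, 8}.
Column 1 already contains {1, 2, 3, 4, 5, 6, 7}.
Its 3×3 block (box 4) already contains {1, 2, 4, 7}.
The only value from 1–9 not eliminated is 9, so row 4, column 1 = 9.

9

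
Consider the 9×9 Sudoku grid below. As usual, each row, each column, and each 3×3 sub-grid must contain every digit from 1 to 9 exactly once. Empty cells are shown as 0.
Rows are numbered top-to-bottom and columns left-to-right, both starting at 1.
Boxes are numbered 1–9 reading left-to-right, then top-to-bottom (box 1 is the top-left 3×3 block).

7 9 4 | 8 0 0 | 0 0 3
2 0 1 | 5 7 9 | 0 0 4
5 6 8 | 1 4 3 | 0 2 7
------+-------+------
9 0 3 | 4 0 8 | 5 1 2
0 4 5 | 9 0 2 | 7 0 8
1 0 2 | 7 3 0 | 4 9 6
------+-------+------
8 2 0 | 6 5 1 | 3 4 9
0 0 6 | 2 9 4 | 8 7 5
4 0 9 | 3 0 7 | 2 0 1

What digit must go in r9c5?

Row 9 already contains {1, 2, 3, 4, 7, 9}.
Column 5 already contains {3, 4, 5, 7, 9}.
Its 3×3 block (box 8) already contains {1, 2, 3, 4, 5, 6, 7, 9}.
The only value from 1–9 not eliminated is 8, so r9c5 = 8.

8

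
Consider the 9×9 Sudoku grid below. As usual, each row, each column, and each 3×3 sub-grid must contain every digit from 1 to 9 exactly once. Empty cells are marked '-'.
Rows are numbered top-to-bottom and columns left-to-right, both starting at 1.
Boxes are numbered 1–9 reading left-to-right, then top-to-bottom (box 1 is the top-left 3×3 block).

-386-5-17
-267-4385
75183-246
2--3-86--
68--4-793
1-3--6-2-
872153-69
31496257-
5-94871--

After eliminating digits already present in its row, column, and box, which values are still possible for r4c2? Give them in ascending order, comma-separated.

Row 4 already contains {2, 3, 6, 8}.
Column 2 already contains {1, 2, 3, 5, 7, 8}.
Its 3×3 block (box 4) already contains {1, 2, 3, 6, 8}.
Removing those from 1–9 leaves {4, 9} as the candidates for r4c2.

4,9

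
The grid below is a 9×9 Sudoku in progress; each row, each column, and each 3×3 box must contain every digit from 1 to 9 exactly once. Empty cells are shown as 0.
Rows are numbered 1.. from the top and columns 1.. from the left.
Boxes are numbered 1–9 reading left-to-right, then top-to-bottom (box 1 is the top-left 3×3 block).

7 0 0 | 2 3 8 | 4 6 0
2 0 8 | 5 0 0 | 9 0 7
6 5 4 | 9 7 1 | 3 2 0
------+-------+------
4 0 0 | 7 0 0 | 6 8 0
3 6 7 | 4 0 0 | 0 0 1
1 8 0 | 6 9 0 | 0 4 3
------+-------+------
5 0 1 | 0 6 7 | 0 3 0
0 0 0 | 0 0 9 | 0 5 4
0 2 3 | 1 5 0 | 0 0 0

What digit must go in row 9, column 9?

Cell row 9, column 9 itself could take any of {6, 8, 9} by direct elimination.
Consider where 6 can go in row 9.
row 9, column 1 is out (column 1 already has a 6).
row 9, column 6 is out (box 8 already has a 6).
row 9, column 7 is out (column 7 already has a 6).
row 9, column 8 is out (column 8 already has a 6).
So the only cell in row 9 that can hold 6 is row 9, column 9.
Therefore row 9, column 9 = 6.

6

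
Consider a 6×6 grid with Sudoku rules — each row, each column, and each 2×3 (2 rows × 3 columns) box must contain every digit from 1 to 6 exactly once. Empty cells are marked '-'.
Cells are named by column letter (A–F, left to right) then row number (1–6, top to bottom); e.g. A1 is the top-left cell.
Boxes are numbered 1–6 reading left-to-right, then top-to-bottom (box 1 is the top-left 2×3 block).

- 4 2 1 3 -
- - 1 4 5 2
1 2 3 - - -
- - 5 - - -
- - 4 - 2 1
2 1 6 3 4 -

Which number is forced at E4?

Cell E4 itself could take any of {1, 6} by direct elimination.
Consider where 1 can go in box 4.
D3 is out (row 3 already has a 1).
E3 is out (row 3 already has a 1).
F3 is out (row 3 already has a 1).
D4 is out (column D already has a 1).
F4 is out (column F already has a 1).
So the only cell in box 4 that can hold 1 is E4.
Therefore E4 = 1.

1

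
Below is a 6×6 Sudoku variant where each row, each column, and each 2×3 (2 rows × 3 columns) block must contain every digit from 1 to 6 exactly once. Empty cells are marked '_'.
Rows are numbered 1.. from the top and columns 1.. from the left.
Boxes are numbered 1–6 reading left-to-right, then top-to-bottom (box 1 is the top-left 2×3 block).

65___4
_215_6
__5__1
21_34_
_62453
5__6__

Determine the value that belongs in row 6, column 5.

Cell row 6, column 5 itself could take any of {1, 2} by direct elimination.
Consider where 1 can go in row 6.
row 6, column 2 is out (column 2 already has a 1).
row 6, column 3 is out (column 3 already has a 1).
row 6, column 6 is out (column 6 already has a 1).
So the only cell in row 6 that can hold 1 is row 6, column 5.
Therefore row 6, column 5 = 1.

1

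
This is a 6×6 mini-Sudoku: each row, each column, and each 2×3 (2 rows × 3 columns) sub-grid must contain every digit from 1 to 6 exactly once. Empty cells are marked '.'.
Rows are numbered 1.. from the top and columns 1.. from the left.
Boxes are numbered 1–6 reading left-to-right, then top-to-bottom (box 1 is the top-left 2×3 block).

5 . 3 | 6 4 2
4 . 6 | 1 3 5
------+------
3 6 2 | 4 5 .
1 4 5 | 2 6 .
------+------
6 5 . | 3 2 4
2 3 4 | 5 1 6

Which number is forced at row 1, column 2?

Row 1 already contains {2, 3, 4, 5, 6}.
Column 2 already contains {3, 4, 5, 6}.
Its 2×3 block (box 1) already contains {3, 4, 5, 6}.
The only value from 1–6 not eliminated is 1, so row 1, column 2 = 1.

1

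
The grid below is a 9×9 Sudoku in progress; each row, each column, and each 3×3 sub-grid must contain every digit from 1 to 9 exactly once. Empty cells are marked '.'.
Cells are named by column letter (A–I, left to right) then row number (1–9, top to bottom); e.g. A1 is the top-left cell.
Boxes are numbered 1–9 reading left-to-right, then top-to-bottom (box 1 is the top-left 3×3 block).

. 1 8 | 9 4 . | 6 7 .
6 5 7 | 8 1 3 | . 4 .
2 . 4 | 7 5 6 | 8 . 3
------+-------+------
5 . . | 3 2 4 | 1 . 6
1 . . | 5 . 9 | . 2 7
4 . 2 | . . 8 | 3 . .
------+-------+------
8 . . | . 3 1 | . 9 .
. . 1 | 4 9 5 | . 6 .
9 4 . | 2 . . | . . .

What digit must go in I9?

Cell I9 itself could take any of {1, 5, 8} by direct elimination.
Consider where 1 can go in column I.
I1 is out (row 1 already has a 1).
I2 is out (row 2 already has a 1).
I6 is out (box 6 already has a 1).
I7 is out (row 7 already has a 1).
I8 is out (row 8 already has a 1).
So the only cell in column I that can hold 1 is I9.
Therefore I9 = 1.

1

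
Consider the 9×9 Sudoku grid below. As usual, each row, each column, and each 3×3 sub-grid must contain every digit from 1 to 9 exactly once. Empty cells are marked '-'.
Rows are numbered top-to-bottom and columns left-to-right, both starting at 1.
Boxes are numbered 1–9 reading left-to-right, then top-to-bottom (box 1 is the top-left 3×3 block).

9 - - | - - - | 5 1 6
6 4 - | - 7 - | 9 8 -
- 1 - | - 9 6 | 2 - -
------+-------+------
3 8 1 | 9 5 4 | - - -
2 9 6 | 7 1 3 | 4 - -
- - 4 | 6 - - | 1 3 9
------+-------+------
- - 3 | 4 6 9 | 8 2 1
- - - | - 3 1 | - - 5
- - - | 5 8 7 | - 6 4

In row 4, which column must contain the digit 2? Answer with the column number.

9

Consider where 2 can go in row 4.
R4C7 is out (column 7 already has a 2).
R4C8 is out (column 8 already has a 2).
So the only cell in row 4 that can hold 2 is R4C9.
That is column 9.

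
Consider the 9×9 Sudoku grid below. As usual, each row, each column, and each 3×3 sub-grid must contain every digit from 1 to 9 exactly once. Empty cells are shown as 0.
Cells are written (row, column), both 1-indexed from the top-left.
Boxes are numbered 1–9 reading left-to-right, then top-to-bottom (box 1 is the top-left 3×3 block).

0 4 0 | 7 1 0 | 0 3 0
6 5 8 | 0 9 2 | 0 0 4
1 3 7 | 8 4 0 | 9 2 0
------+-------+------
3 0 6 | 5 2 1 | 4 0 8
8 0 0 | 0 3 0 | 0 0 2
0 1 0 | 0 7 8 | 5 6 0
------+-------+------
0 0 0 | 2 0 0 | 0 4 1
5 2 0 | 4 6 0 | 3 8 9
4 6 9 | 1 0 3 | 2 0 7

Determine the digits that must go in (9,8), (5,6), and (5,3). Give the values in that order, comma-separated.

For (9,8):
  Row 9 already contains {1, 2, 3, 4, 6, 7, 9}.
  Column 8 already contains {2, 3, 4, 6, 8}.
  Its 3×3 block (box 9) already contains {1, 2, 3, 4, 7, 8, 9}.
  The only value from 1–9 not eliminated is 5, so (9,8) = 5.
For (5,6):
  Consider where 4 can go in box 5.
  (5,4) is out (column 4 already has a 4).
  (6,4) is out (column 4 already has a 4).
  So the only cell in box 5 that can hold 4 is (5,6).
  So (5,6) = 4.
For (5,3):
  Consider where 5 can go in row 5.
  (5,2) is out (column 2 already has a 5).
  (5,4) is out (column 4 already has a 5).
  (5,6) is out (box 5 already has a 5).
  (5,7) is out (column 7 already has a 5).
  (5,8) is out (box 6 already has a 5).
  So the only cell in row 5 that can hold 5 is (5,3).
  So (5,3) = 5.

5,4,5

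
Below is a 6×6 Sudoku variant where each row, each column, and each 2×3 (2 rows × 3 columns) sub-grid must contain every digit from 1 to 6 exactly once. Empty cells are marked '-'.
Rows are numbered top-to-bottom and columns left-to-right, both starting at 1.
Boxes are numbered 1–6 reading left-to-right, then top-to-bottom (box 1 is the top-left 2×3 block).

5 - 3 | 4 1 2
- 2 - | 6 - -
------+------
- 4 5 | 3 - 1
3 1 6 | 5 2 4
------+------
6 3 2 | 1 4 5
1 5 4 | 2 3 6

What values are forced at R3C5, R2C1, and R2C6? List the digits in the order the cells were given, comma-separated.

For R3C5:
  Row 3 already contains {1, 3, 4, 5}.
  Column 5 already contains {1, 2, 3, 4}.
  Its 2×3 block (box 4) already contains {1, 2, 3, 4, 5}.
  The only value from 1–6 not eliminated is 6, so R3C5 = 6.
For R2C1:
  Row 2 already contains {2, 6}.
  Column 1 already contains {1, 3, 5, 6}.
  Its 2×3 block (box 1) already contains {2, 3, 5}.
  The only value from 1–6 not eliminated is 4, so R2C1 = 4.
For R2C6:
  Row 2 already contains {2, 6}.
  Column 6 already contains {1, 2, 4, 5, 6}.
  Its 2×3 block (box 2) already contains {1, 2, 4, 6}.
  The only value from 1–6 not eliminated is 3, so R2C6 = 3.

6,4,3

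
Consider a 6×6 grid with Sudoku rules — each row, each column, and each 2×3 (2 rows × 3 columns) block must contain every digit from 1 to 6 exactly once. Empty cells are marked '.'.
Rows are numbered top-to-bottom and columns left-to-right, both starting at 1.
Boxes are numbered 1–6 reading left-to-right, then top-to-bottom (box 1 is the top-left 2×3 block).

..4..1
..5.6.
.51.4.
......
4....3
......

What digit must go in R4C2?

Cell R4C2 itself could take any of {2, 3, 4, 6} by direct elimination.
Consider where 4 can go in box 3.
R3C1 is out (row 3 already has a 4).
R4C1 is out (column 1 already has a 4).
R4C3 is out (column 3 already has a 4).
So the only cell in box 3 that can hold 4 is R4C2.
Therefore R4C2 = 4.

4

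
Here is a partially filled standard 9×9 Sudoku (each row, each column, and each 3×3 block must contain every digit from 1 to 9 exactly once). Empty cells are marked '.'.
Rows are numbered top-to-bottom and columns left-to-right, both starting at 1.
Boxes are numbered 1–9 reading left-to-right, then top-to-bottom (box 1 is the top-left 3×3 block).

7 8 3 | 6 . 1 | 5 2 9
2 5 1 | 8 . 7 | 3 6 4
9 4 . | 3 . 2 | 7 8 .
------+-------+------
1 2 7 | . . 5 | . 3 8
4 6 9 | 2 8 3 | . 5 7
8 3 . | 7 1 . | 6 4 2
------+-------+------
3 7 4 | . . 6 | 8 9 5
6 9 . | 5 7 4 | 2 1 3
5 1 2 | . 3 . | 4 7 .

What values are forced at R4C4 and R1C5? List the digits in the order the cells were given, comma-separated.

4,4

For R4C4:
  Consider where 4 can go in column 4.
  R7C4 is out (row 7 already has a 4).
  R9C4 is out (row 9 already has a 4).
  So the only cell in column 4 that can hold 4 is R4C4.
  So R4C4 = 4.
For R1C5:
  Row 1 already contains {1, 2, 3, 5, 6, 7, 8, 9}.
  Column 5 already contains {1, 3, 7, 8}.
  Its 3×3 block (box 2) already contains {1, 2, 3, 6, 7, 8}.
  The only value from 1–9 not eliminated is 4, so R1C5 = 4.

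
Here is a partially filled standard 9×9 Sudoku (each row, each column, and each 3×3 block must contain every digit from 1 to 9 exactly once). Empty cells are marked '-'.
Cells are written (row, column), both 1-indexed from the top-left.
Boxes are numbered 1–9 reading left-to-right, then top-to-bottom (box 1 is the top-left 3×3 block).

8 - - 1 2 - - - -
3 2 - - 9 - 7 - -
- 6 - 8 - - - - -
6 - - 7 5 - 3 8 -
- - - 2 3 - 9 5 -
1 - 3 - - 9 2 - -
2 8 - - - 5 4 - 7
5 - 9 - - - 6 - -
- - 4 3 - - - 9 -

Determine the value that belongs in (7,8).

3

Cell (7,8) itself could take any of {1, 3} by direct elimination.
Consider where 3 can go in row 7.
(7,3) is out (column 3 already has a 3).
(7,4) is out (column 4 already has a 3).
(7,5) is out (column 5 already has a 3).
So the only cell in row 7 that can hold 3 is (7,8).
Therefore (7,8) = 3.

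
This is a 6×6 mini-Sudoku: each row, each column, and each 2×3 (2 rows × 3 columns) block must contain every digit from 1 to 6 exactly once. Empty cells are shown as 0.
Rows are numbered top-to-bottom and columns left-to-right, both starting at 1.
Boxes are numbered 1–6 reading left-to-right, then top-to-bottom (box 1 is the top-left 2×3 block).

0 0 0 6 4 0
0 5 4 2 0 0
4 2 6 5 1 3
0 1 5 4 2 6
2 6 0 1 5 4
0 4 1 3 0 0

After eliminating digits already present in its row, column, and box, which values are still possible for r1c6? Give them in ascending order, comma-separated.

1,5

Row 1 already contains {4, 6}.
Column 6 already contains {3, 4, 6}.
Its 2×3 block (box 2) already contains {2, 4, 6}.
Removing those from 1–6 leaves {1, 5} as the candidates for r1c6.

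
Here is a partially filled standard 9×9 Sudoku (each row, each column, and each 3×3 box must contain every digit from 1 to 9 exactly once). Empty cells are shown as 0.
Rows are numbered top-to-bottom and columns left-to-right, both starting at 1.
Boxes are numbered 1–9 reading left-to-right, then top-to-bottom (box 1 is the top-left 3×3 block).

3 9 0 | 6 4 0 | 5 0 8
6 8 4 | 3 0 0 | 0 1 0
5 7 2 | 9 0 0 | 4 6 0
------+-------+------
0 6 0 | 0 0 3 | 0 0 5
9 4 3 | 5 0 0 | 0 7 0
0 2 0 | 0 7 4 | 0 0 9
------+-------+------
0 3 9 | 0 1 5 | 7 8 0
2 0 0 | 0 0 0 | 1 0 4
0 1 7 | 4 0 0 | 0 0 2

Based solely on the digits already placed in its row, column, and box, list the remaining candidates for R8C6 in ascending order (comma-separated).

Row 8 already contains {1, 2, 4}.
Column 6 already contains {3, 4, 5}.
Its 3×3 block (box 8) already contains {1, 4, 5}.
Removing those from 1–9 leaves {6, 7, 8, 9} as the candidates for R8C6.

6,7,8,9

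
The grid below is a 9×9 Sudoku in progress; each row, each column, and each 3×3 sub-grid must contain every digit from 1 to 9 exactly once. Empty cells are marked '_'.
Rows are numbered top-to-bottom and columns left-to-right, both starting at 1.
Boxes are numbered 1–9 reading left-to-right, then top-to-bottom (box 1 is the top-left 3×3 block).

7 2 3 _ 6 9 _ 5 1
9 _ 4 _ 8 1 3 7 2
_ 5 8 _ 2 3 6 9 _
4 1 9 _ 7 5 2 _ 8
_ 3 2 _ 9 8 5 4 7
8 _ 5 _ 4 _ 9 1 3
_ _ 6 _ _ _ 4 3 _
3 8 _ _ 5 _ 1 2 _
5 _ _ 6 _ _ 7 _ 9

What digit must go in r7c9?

Row 7 already contains {3, 4, 6}.
Column 9 already contains {1, 2, 3, 7, 8, 9}.
Its 3×3 block (box 9) already contains {1, 2, 3, 4, 7, 9}.
The only value from 1–9 not eliminated is 5, so r7c9 = 5.

5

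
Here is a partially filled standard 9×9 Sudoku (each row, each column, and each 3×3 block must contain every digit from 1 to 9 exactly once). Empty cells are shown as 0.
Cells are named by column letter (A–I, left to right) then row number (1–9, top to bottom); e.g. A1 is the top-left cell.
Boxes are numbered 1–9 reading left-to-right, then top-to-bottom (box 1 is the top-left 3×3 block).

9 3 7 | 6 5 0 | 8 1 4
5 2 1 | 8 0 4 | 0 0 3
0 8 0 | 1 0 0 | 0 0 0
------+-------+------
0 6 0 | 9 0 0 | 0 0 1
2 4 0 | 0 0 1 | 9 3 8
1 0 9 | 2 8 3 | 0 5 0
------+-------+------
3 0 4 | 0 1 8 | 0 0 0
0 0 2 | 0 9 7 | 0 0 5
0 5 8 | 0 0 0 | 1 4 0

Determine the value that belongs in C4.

3

Cell C4 itself could take any of {3, 5} by direct elimination.
Consider where 3 can go in box 4.
A4 is out (column A already has a 3).
C5 is out (row 5 already has a 3).
B6 is out (row 6 already has a 3).
So the only cell in box 4 that can hold 3 is C4.
Therefore C4 = 3.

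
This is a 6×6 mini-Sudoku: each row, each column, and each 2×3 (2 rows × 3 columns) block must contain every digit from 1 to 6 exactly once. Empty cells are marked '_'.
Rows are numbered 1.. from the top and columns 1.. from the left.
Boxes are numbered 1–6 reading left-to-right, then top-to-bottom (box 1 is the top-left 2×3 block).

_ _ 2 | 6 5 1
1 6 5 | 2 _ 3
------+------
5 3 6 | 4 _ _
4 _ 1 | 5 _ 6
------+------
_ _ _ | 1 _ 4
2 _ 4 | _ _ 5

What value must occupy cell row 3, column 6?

Row 3 already contains {3, 4, 5, 6}.
Column 6 already contains {1, 3, 4, 5, 6}.
Its 2×3 block (box 4) already contains {4, 5, 6}.
The only value from 1–6 not eliminated is 2, so row 3, column 6 = 2.

2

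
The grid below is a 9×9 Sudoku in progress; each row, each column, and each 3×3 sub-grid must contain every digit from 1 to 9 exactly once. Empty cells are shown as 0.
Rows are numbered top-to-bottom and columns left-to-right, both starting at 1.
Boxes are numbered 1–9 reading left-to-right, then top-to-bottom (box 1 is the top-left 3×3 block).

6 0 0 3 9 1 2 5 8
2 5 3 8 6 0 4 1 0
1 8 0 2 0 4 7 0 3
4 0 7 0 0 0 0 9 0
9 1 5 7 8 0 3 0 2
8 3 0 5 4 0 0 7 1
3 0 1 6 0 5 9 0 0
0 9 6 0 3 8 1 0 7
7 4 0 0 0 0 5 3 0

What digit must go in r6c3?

Row 6 already contains {1, 3, 4, 5, 7, 8}.
Column 3 already contains {1, 3, 5, 6, 7}.
Its 3×3 block (box 4) already contains {1, 3, 4, 5, 7, 8, 9}.
The only value from 1–9 not eliminated is 2, so r6c3 = 2.

2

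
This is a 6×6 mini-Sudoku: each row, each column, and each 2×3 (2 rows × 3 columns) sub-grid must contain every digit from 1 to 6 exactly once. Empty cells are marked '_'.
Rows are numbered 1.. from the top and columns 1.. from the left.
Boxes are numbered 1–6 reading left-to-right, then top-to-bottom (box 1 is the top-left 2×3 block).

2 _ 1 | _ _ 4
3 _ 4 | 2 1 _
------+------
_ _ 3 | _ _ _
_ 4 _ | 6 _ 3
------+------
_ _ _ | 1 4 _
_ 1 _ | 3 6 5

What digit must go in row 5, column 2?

Cell row 5, column 2 itself could take any of {2, 3, 5, 6} by direct elimination.
Consider where 3 can go in row 5.
row 5, column 1 is out (column 1 already has a 3).
row 5, column 3 is out (column 3 already has a 3).
row 5, column 6 is out (column 6 already has a 3).
So the only cell in row 5 that can hold 3 is row 5, column 2.
Therefore row 5, column 2 = 3.

3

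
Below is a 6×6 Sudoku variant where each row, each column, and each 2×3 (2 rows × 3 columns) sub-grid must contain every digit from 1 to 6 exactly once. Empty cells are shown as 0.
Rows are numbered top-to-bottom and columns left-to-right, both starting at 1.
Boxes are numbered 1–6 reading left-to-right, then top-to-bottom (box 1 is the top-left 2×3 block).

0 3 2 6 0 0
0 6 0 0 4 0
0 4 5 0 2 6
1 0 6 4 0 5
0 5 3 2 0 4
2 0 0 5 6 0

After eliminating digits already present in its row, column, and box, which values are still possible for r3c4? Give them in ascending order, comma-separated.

1,3

Row 3 already contains {2, 4, 5, 6}.
Column 4 already contains {2, 4, 5, 6}.
Its 2×3 block (box 4) already contains {2, 4, 5, 6}.
Removing those from 1–6 leaves {1, 3} as the candidates for r3c4.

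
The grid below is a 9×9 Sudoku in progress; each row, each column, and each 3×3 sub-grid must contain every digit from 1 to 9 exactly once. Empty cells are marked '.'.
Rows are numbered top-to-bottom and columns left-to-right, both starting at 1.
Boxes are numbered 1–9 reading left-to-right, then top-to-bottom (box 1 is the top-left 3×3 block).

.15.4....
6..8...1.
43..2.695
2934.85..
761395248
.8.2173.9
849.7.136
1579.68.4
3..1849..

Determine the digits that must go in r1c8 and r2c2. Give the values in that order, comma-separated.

For r1c8:
  Consider where 8 can go in box 3.
  r1c7 is out (column 7 already has a 8).
  r1c9 is out (column 9 already has a 8).
  r2c7 is out (row 2 already has a 8).
  r2c9 is out (row 2 already has a 8).
  So the only cell in box 3 that can hold 8 is r1c8.
  So r1c8 = 8.
For r2c2:
  Consider where 7 can go in column 2.
  r9c2 is out (box 7 already has a 7).
  So the only cell in column 2 that can hold 7 is r2c2.
  So r2c2 = 7.

8,7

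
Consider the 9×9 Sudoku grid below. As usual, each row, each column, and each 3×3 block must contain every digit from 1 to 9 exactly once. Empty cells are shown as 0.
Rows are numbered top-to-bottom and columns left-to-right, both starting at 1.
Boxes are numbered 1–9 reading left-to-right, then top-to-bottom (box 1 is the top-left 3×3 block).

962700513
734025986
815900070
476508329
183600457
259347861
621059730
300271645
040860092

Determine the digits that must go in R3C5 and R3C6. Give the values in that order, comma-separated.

3,6

For R3C5:
  Row 3 already contains {1, 5, 7, 8, 9}.
  Column 5 already contains {2, 4, 5, 6, 7}.
  Its 3×3 block (box 2) already contains {2, 5, 7, 9}.
  The only value from 1–9 not eliminated is 3, so R3C5 = 3.
For R3C6:
  Consider where 6 can go in row 3.
  R3C5 is out (column 5 already has a 6).
  R3C7 is out (column 7 already has a 6).
  R3C9 is out (column 9 already has a 6).
  So the only cell in row 3 that can hold 6 is R3C6.
  So R3C6 = 6.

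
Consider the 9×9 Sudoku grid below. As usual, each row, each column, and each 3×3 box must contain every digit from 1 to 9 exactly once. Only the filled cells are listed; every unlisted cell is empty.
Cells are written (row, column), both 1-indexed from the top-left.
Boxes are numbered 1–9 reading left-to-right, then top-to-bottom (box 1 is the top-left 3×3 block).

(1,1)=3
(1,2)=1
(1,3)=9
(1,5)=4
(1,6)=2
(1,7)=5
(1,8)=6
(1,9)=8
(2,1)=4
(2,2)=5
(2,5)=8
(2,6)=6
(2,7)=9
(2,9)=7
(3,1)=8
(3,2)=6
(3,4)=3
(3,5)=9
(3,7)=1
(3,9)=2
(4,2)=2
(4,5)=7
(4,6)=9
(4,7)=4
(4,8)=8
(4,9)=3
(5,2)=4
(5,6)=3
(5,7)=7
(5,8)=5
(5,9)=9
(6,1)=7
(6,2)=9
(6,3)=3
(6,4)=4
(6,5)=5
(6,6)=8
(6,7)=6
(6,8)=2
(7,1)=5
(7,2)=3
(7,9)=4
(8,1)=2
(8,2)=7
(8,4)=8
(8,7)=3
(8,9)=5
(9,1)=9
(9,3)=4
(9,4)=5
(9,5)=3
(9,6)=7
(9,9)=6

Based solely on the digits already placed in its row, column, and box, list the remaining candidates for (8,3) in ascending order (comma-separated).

Row 8 already contains {2, 3, 5, 7, 8}.
Column 3 already contains {3, 4, 9}.
Its 3×3 block (box 7) already contains {2, 3, 4, 5, 7, 9}.
Removing those from 1–9 leaves {1, 6} as the candidates for (8,3).

1,6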